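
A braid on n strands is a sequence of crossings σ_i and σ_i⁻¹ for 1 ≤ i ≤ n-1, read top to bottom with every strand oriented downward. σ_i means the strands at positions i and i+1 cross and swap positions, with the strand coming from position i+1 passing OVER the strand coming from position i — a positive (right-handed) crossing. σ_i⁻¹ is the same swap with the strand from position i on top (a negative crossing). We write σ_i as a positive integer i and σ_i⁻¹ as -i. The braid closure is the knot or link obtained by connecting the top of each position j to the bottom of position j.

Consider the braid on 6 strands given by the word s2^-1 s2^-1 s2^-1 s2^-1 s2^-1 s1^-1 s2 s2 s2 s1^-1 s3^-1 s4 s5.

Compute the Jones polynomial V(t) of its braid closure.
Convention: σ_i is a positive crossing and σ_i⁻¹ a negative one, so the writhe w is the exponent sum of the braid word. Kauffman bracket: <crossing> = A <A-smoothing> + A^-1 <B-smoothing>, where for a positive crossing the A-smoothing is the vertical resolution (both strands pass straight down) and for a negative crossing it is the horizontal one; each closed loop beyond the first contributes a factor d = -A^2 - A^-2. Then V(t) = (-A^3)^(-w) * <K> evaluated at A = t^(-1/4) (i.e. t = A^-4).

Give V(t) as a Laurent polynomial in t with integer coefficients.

-1 + 2*t^-1 - 2*t^-2 + 4*t^-3 - 3*t^-4 + 3*t^-5 - 2*t^-6 + t^-7 - t^-8

Derivation:
The presented braid s2^-1 s2^-1 s2^-1 s2^-1 s2^-1 s1^-1 s2 s2 s2 s1^-1 s3^-1 s4 s5 on 6 strands reduces by inverse Markov moves (closure unchanged at each step):
  Destabilize: the word has the form β·s5 where s5 occurs only as the final letter (β ∈ B_5); drop it and the last strand → 5 strands.
  Destabilize: the word has the form β·s4 where s4 occurs only as the final letter (β ∈ B_4); drop it and the last strand → 4 strands.
  Destabilize: the word has the form β·s3^-1 where s3^-1 occurs only as the final letter (β ∈ B_3); drop it and the last strand → 3 strands.
Reduced to β = s2^-1 s2^-1 s2^-1 s2^-1 s2^-1 s1^-1 s2 s2 s2 s1^-1 on 3 strands, 10 crossings.
Compute on β:
Braid: s2^-1 s2^-1 s2^-1 s2^-1 s2^-1 s1^-1 s2 s2 s2 s1^-1 on 3 strands, 10 crossings.
Writhe w = (#positive) - (#negative) = 3 - 7 = -4.
Computing the Kauffman bracket via state sum. There are 2^10 = 1024 states.
Smooth each crossing (0=||, 1=⌣⌢); contribution A^(Σ sign_k(1-2s_k)) * d^(L-1).
Tabulate the states by total A-exponent and number of loops L (A-exp: L × count):
  A^10: L=6 ×1
  A^8: L=5 ×10
  A^6: L=4 ×35, L=6 ×10
  A^4: L=3 ×60, L=5 ×50, L=7 ×10
  A^2: L=2 ×55, L=4 ×100, L=6 ×50, L=8 ×5
  A^0: L=1 ×25, L=3 ×101, L=5 ×100, L=7 ×25, L=9 ×1
  A^-2: L=2 ×55, L=4 ×100, L=6 ×50, L=8 ×5
  A^-4: L=1 ×6, L=3 ×54, L=5 ×50, L=7 ×10
  A^-6: L=2 ×9, L=4 ×26, L=6 ×10
  A^-8: L=3 ×5, L=5 ×5
  A^-10: L=4 ×1
Each group contributes A^e * Σ count * d^(L-1):
Powers of d = -A^2 - A^-2: d^2 = A^4 + 2 + A^-4; d^3 = -A^6 - 3*A^2 - 3*A^-2 - A^-6; d^4 = A^8 + 4*A^4 + 6 + 4*A^-4 + A^-8; d^5 = -A^10 - 5*A^6 - 10*A^2 - 10*A^-2 - 5*A^-6 - A^-10; d^6 = A^12 + 6*A^8 + 15*A^4 + 20 + 15*A^-4 + 6*A^-8 + A^-12; d^7 = -A^14 - 7*A^10 - 21*A^6 - 35*A^2 - 35*A^-2 - 21*A^-6 - 7*A^-10 - A^-14; d^8 = A^16 + 8*A^12 + 28*A^8 + 56*A^4 + 70 + 56*A^-4 + 28*A^-8 + 8*A^-12 + A^-16.
  A^10 * (d^5) = -A^20 - 5*A^16 - 10*A^12 - 10*A^8 - 5*A^4 - 1
  A^8 * (10*d^4) = 10*A^16 + 40*A^12 + 60*A^8 + 40*A^4 + 10
  A^6 * (35*d^3 + 10*d^5) = -10*A^16 - 85*A^12 - 205*A^8 - 205*A^4 - 85 - 10*A^-4
  A^4 * (60*d^2 + 50*d^4 + 10*d^6) = 10*A^16 + 110*A^12 + 410*A^8 + 620*A^4 + 410 + 110*A^-4 + 10*A^-8
  A^2 * (55*d + 100*d^3 + 50*d^5 + 5*d^7) = -5*A^16 - 85*A^12 - 455*A^8 - 1030*A^4 - 1030 - 455*A^-4 - 85*A^-8 - 5*A^-12
  A^0 * (25 + 101*d^2 + 100*d^4 + 25*d^6 + d^8) = A^16 + 33*A^12 + 278*A^8 + 932*A^4 + 1397 + 932*A^-4 + 278*A^-8 + 33*A^-12 + A^-16
  A^-2 * (55*d + 100*d^3 + 50*d^5 + 5*d^7) = -5*A^12 - 85*A^8 - 455*A^4 - 1030 - 1030*A^-4 - 455*A^-8 - 85*A^-12 - 5*A^-16
  A^-4 * (6 + 54*d^2 + 50*d^4 + 10*d^6) = 10*A^8 + 110*A^4 + 404 + 614*A^-4 + 404*A^-8 + 110*A^-12 + 10*A^-16
  A^-6 * (9*d + 26*d^3 + 10*d^5) = -10*A^4 - 76 - 187*A^-4 - 187*A^-8 - 76*A^-12 - 10*A^-16
  A^-8 * (5*d^2 + 5*d^4) = 5 + 25*A^-4 + 40*A^-8 + 25*A^-12 + 5*A^-16
  A^-10 * (d^3) = -A^-4 - 3*A^-8 - 3*A^-12 - A^-16
Summing the groups: <K> = -A^20 + A^16 - 2*A^12 + 3*A^8 - 3*A^4 + 4 - 2*A^-4 + 2*A^-8 - A^-12
Normalise by the writhe: (-A^3)^(-w) = (-A^3)^(4) = A^12, so f(A) = A^12 * <K> = -A^32 + A^28 - 2*A^24 + 3*A^20 - 3*A^16 + 4*A^12 - 2*A^8 + 2*A^4 - 1.
Substitute A = t^(-1/4), i.e. A^e → t^(-e/4): V(t) = -1 + 2*t^-1 - 2*t^-2 + 4*t^-3 - 3*t^-4 + 3*t^-5 - 2*t^-6 + t^-7 - t^-8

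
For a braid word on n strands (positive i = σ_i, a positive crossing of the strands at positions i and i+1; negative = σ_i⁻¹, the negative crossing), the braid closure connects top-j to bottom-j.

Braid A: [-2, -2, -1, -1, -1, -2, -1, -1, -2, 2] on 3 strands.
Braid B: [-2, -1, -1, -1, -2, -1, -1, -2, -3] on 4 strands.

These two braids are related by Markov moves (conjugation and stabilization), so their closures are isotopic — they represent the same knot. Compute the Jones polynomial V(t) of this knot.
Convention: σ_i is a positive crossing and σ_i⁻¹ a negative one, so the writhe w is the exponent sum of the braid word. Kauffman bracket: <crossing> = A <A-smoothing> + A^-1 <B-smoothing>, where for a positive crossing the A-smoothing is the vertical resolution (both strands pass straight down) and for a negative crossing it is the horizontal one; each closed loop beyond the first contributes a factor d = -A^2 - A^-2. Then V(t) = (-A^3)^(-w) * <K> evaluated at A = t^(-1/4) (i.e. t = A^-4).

t^-3 + t^-5 - t^-8

Derivation:
Markov-equivalent braids have isotopic closures, hence identical knot invariants. Strip the Markov moves from each word to reach a common short braid β, then compute V(t) once on β.
Braid A: s2^-1 s2^-1 s1^-1 s1^-1 s1^-1 s2^-1 s1^-1 s1^-1 s2^-1 s2 on 3 strands reduces by inverse Markov moves (closure unchanged at each step):
  Deconjugate: the word is γ·β·γ⁻¹ with γ = s2^-1 (prefix) and γ⁻¹ = s2 (suffix); strip both.
Reduced to β = s2^-1 s1^-1 s1^-1 s1^-1 s2^-1 s1^-1 s1^-1 s2^-1 on 3 strands, 8 crossings.
Braid B: s2^-1 s1^-1 s1^-1 s1^-1 s2^-1 s1^-1 s1^-1 s2^-1 s3^-1 on 4 strands reduces by inverse Markov moves (closure unchanged at each step):
  Destabilize: the word has the form β·s3^-1 where s3^-1 occurs only as the final letter (β ∈ B_3); drop it and the last strand → 3 strands.
Reduced to β = s2^-1 s1^-1 s1^-1 s1^-1 s2^-1 s1^-1 s1^-1 s2^-1 on 3 strands, 8 crossings.
Both give the same β = s2^-1 s1^-1 s1^-1 s1^-1 s2^-1 s1^-1 s1^-1 s2^-1 on 3 strands, so one state sum suffices:
Braid: s2^-1 s1^-1 s1^-1 s1^-1 s2^-1 s1^-1 s1^-1 s2^-1 on 3 strands, 8 crossings.
Writhe w = (#positive) - (#negative) = 0 - 8 = -8.
State-sum expansion of <K>. There are 2^8 = 256 states.
Smooth each crossing (0=||, 1=⌣⌢); contribution A^(Σ sign_k(1-2s_k)) * d^(L-1).
Tabulate the states by total A-exponent and number of loops L (A-exp: L × count):
  A^8: L=5 ×1
  A^6: L=4 ×7, L=6 ×1
  A^4: L=3 ×19, L=5 ×9
  A^2: L=2 ×24, L=4 ×31, L=6 ×1
  A^0: L=1 ×12, L=3 ×53, L=5 ×5
  A^-2: L=2 ×45, L=4 ×11
  A^-4: L=1 ×15, L=3 ×13
  A^-6: L=2 ×8
  A^-8: L=3 ×1
Each group contributes A^e * Σ count * d^(L-1):
Powers of d = -A^2 - A^-2: d^2 = A^4 + 2 + A^-4; d^3 = -A^6 - 3*A^2 - 3*A^-2 - A^-6; d^4 = A^8 + 4*A^4 + 6 + 4*A^-4 + A^-8; d^5 = -A^10 - 5*A^6 - 10*A^2 - 10*A^-2 - 5*A^-6 - A^-10.
  A^8 * (d^4) = A^16 + 4*A^12 + 6*A^8 + 4*A^4 + 1
  A^6 * (7*d^3 + d^5) = -A^16 - 12*A^12 - 31*A^8 - 31*A^4 - 12 - A^-4
  A^4 * (19*d^2 + 9*d^4) = 9*A^12 + 55*A^8 + 92*A^4 + 55 + 9*A^-4
  A^2 * (24*d + 31*d^3 + d^5) = -A^12 - 36*A^8 - 127*A^4 - 127 - 36*A^-4 - A^-8
  A^0 * (12 + 53*d^2 + 5*d^4) = 5*A^8 + 73*A^4 + 148 + 73*A^-4 + 5*A^-8
  A^-2 * (45*d + 11*d^3) = -11*A^4 - 78 - 78*A^-4 - 11*A^-8
  A^-4 * (15 + 13*d^2) = 13 + 41*A^-4 + 13*A^-8
  A^-6 * (8*d) = -8*A^-4 - 8*A^-8
  A^-8 * (d^2) = A^-4 + 2*A^-8 + A^-12
Summing the groups: <K> = -A^8 + A^-4 + A^-12
Normalise by the writhe: (-A^3)^(-w) = (-A^3)^(8) = A^24, so f(A) = A^24 * <K> = -A^32 + A^20 + A^12.
Substitute A = t^(-1/4), i.e. A^e → t^(-e/4): V(t) = t^-3 + t^-5 - t^-8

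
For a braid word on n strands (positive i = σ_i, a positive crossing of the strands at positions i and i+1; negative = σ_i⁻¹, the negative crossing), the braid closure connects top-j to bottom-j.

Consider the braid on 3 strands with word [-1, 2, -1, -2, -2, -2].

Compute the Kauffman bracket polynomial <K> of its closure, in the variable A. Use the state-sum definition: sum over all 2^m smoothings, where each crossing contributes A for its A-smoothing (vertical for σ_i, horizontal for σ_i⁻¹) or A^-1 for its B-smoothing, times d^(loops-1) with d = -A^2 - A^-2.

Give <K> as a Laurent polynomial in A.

-A^12 + A^8 - A^4 + 2 - A^-4 + A^-8

Derivation:
Braid: s1^-1 s2 s1^-1 s2^-1 s2^-1 s2^-1 on 3 strands, 6 crossings.
Writhe w = (#positive) - (#negative) = 1 - 5 = -4.
State-sum expansion of <K>. There are 2^6 = 64 states.
For each crossing: s=0 is the vertical smoothing, s=1 horizontal. Crossing k contributes A^(sign_k * (1 - 2*s_k)); loop factor d = -A^2 - A^-2.
Tabulate the states by total A-exponent and number of loops L (A-exp: L × count):
  A^6: L=4 ×1
  A^4: L=3 ×6
  A^2: L=2 ×12, L=4 ×3
  A^0: L=1 ×9, L=3 ×10, L=5 ×1
  A^-2: L=2 ×12, L=4 ×3
  A^-4: L=1 ×2, L=3 ×4
  A^-6: L=2 ×1
Each group contributes A^e * Σ count * d^(L-1):
Powers of d = -A^2 - A^-2: d^2 = A^4 + 2 + A^-4; d^3 = -A^6 - 3*A^2 - 3*A^-2 - A^-6; d^4 = A^8 + 4*A^4 + 6 + 4*A^-4 + A^-8.
  A^6 * (d^3) = -A^12 - 3*A^8 - 3*A^4 - 1
  A^4 * (6*d^2) = 6*A^8 + 12*A^4 + 6
  A^2 * (12*d + 3*d^3) = -3*A^8 - 21*A^4 - 21 - 3*A^-4
  A^0 * (9 + 10*d^2 + d^4) = A^8 + 14*A^4 + 35 + 14*A^-4 + A^-8
  A^-2 * (12*d + 3*d^3) = -3*A^4 - 21 - 21*A^-4 - 3*A^-8
  A^-4 * (2 + 4*d^2) = 4 + 10*A^-4 + 4*A^-8
  A^-6 * (d) = -A^-4 - A^-8
Summing the groups: <K> = -A^12 + A^8 - A^4 + 2 - A^-4 + A^-8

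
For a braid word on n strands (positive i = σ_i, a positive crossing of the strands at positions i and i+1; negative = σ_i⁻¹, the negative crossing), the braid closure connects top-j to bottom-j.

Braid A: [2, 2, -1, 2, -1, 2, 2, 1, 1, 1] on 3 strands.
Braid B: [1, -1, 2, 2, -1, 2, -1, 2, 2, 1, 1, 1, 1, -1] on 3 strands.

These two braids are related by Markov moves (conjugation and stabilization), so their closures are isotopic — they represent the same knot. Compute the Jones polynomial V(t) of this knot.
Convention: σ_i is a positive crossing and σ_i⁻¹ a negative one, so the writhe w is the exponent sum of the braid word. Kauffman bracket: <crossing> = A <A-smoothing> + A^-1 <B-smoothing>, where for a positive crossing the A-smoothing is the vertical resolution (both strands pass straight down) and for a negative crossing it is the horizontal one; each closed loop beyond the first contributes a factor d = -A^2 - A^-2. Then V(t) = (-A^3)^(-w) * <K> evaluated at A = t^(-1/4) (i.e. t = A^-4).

t^10 - 4*t^9 + 6*t^8 - 8*t^7 + 9*t^6 - 8*t^5 + 7*t^4 - 4*t^3 + 2*t^2

Derivation:
Markov-equivalent braids have isotopic closures, hence identical knot invariants. Strip the Markov moves from each word to reach a common short braid β, then compute V(t) once on β.
Braid A: s2 s2 s1^-1 s2 s1^-1 s2 s2 s1 s1 s1 on 3 strands has no conjugating prefix/suffix or stabilization to strip; take β = s2 s2 s1^-1 s2 s1^-1 s2 s2 s1 s1 s1.
Braid B: s1 s1^-1 s2 s2 s1^-1 s2 s1^-1 s2 s2 s1 s1 s1 s1 s1^-1 on 3 strands reduces by inverse Markov moves (closure unchanged at each step):
  Deconjugate: the word is γ·β·γ⁻¹ with γ = s1 s1^-1 (prefix) and γ⁻¹ = s1 s1^-1 (suffix); strip both.
Reduced to β = s2 s2 s1^-1 s2 s1^-1 s2 s2 s1 s1 s1 on 3 strands, 10 crossings.
Both give the same β = s2 s2 s1^-1 s2 s1^-1 s2 s2 s1 s1 s1 on 3 strands, so one state sum suffices:
Braid: s2 s2 s1^-1 s2 s1^-1 s2 s2 s1 s1 s1 on 3 strands, 10 crossings.
Writhe w = (#positive) - (#negative) = 8 - 2 = 6.
Enumerate smoothing states for the bracket polynomial. There are 2^10 = 1024 states.
Smooth each crossing (0=||, 1=⌣⌢); contribution A^(Σ sign_k(1-2s_k)) * d^(L-1).
Tabulate the states by total A-exponent and number of loops L (A-exp: L × count):
  A^10: L=3 ×1
  A^8: L=2 ×7, L=4 ×3
  A^6: L=1 ×14, L=3 ×28, L=5 ×3
  A^4: L=2 ×88, L=4 ×31, L=6 ×1
  A^2: L=1 ×63, L=3 ×133, L=5 ×14
  A^0: L=2 ×159, L=4 ×91, L=6 ×2
  A^-2: L=3 ×180, L=5 ×30
  A^-4: L=4 ×116, L=6 ×4
  A^-6: L=5 ×45
  A^-8: L=6 ×10
  A^-10: L=7 ×1
Each group contributes A^e * Σ count * d^(L-1):
Powers of d = -A^2 - A^-2: d^2 = A^4 + 2 + A^-4; d^3 = -A^6 - 3*A^2 - 3*A^-2 - A^-6; d^4 = A^8 + 4*A^4 + 6 + 4*A^-4 + A^-8; d^5 = -A^10 - 5*A^6 - 10*A^2 - 10*A^-2 - 5*A^-6 - A^-10; d^6 = A^12 + 6*A^8 + 15*A^4 + 20 + 15*A^-4 + 6*A^-8 + A^-12.
  A^10 * (d^2) = A^14 + 2*A^10 + A^6
  A^8 * (7*d + 3*d^3) = -3*A^14 - 16*A^10 - 16*A^6 - 3*A^2
  A^6 * (14 + 28*d^2 + 3*d^4) = 3*A^14 + 40*A^10 + 88*A^6 + 40*A^2 + 3*A^-2
  A^4 * (88*d + 31*d^3 + d^5) = -A^14 - 36*A^10 - 191*A^6 - 191*A^2 - 36*A^-2 - A^-6
  A^2 * (63 + 133*d^2 + 14*d^4) = 14*A^10 + 189*A^6 + 413*A^2 + 189*A^-2 + 14*A^-6
  A^0 * (159*d + 91*d^3 + 2*d^5) = -2*A^10 - 101*A^6 - 452*A^2 - 452*A^-2 - 101*A^-6 - 2*A^-10
  A^-2 * (180*d^2 + 30*d^4) = 30*A^6 + 300*A^2 + 540*A^-2 + 300*A^-6 + 30*A^-10
  A^-4 * (116*d^3 + 4*d^5) = -4*A^6 - 136*A^2 - 388*A^-2 - 388*A^-6 - 136*A^-10 - 4*A^-14
  A^-6 * (45*d^4) = 45*A^2 + 180*A^-2 + 270*A^-6 + 180*A^-10 + 45*A^-14
  A^-8 * (10*d^5) = -10*A^2 - 50*A^-2 - 100*A^-6 - 100*A^-10 - 50*A^-14 - 10*A^-18
  A^-10 * (d^6) = A^2 + 6*A^-2 + 15*A^-6 + 20*A^-10 + 15*A^-14 + 6*A^-18 + A^-22
Summing the groups: <K> = 2*A^10 - 4*A^6 + 7*A^2 - 8*A^-2 + 9*A^-6 - 8*A^-10 + 6*A^-14 - 4*A^-18 + A^-22
Normalise by the writhe: (-A^3)^(-w) = (-A^3)^(-6) = A^-18, so f(A) = A^-18 * <K> = 2*A^-8 - 4*A^-12 + 7*A^-16 - 8*A^-20 + 9*A^-24 - 8*A^-28 + 6*A^-32 - 4*A^-36 + A^-40.
Substitute A = t^(-1/4), i.e. A^e → t^(-e/4): V(t) = t^10 - 4*t^9 + 6*t^8 - 8*t^7 + 9*t^6 - 8*t^5 + 7*t^4 - 4*t^3 + 2*t^2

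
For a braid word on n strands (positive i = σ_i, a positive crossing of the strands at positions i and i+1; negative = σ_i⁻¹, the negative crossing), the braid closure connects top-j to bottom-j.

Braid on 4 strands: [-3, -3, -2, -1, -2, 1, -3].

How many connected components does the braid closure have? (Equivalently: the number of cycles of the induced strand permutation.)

1

Derivation:
Track the strand permutation on 4 strands, starting from identity.
  step 1: s3^-1 swaps positions 3,4 -> [1 2 4 3]
  step 2: s3^-1 swaps positions 3,4 -> [1 2 3 4]
  step 3: s2^-1 swaps positions 2,3 -> [1 3 2 4]
  step 4: s1^-1 swaps positions 1,2 -> [3 1 2 4]
  step 5: s2^-1 swaps positions 2,3 -> [3 2 1 4]
  step 6: s1 swaps positions 1,2 -> [2 3 1 4]
  step 7: s3^-1 swaps positions 3,4 -> [2 3 4 1]
Final permutation (position -> original strand): [2 3 4 1]
Closure components = cycle count of this permutation = 1.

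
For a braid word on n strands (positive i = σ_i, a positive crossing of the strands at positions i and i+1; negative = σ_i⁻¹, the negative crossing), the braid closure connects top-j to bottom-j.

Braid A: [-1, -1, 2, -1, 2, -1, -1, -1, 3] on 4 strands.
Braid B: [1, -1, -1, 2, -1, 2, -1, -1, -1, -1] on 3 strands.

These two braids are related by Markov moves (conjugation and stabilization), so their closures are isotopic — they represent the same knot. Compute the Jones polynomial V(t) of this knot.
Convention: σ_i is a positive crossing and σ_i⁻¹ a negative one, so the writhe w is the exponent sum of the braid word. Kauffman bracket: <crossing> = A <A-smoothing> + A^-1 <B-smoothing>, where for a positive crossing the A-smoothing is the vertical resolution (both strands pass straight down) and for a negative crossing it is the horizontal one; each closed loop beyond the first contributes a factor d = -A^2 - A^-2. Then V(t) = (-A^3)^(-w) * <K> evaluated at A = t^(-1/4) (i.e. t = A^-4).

1 - t^-1 + 2*t^-2 - 2*t^-3 + 3*t^-4 - 3*t^-5 + 2*t^-6 - 2*t^-7 + t^-8

Derivation:
Markov-equivalent braids have isotopic closures, hence identical knot invariants. Strip the Markov moves from each word to reach a common short braid β, then compute V(t) once on β.
Braid A: s1^-1 s1^-1 s2 s1^-1 s2 s1^-1 s1^-1 s1^-1 s3 on 4 strands reduces by inverse Markov moves (closure unchanged at each step):
  Destabilize: the word has the form β·s3 where s3 occurs only as the final letter (β ∈ B_3); drop it and the last strand → 3 strands.
Reduced to β = s1^-1 s1^-1 s2 s1^-1 s2 s1^-1 s1^-1 s1^-1 on 3 strands, 8 crossings.
Braid B: s1 s1^-1 s1^-1 s2 s1^-1 s2 s1^-1 s1^-1 s1^-1 s1^-1 on 3 strands reduces by inverse Markov moves (closure unchanged at each step):
  Deconjugate: the word is γ·β·γ⁻¹ with γ = s1 (prefix) and γ⁻¹ = s1^-1 (suffix); strip both.
Reduced to β = s1^-1 s1^-1 s2 s1^-1 s2 s1^-1 s1^-1 s1^-1 on 3 strands, 8 crossings.
Both give the same β = s1^-1 s1^-1 s2 s1^-1 s2 s1^-1 s1^-1 s1^-1 on 3 strands, so one state sum suffices:
Braid: s1^-1 s1^-1 s2 s1^-1 s2 s1^-1 s1^-1 s1^-1 on 3 strands, 8 crossings.
Writhe w = (#positive) - (#negative) = 2 - 6 = -4.
Computing the Kauffman bracket via state sum. There are 2^8 = 256 states.
For each crossing: s=0 is the vertical smoothing, s=1 horizontal. Crossing k contributes A^(sign_k * (1 - 2*s_k)); loop factor d = -A^2 - A^-2.
Tabulate the states by total A-exponent and number of loops L (A-exp: L × count):
  A^8: L=7 ×1
  A^6: L=6 ×8
  A^4: L=5 ×28
  A^2: L=4 ×55, L=6 ×1
  A^0: L=3 ×65, L=5 ×5
  A^-2: L=2 ×46, L=4 ×10
  A^-4: L=1 ×17, L=3 ×11
  A^-6: L=2 ×8
  A^-8: L=3 ×1
Each group contributes A^e * Σ count * d^(L-1):
Powers of d = -A^2 - A^-2: d^2 = A^4 + 2 + A^-4; d^3 = -A^6 - 3*A^2 - 3*A^-2 - A^-6; d^4 = A^8 + 4*A^4 + 6 + 4*A^-4 + A^-8; d^5 = -A^10 - 5*A^6 - 10*A^2 - 10*A^-2 - 5*A^-6 - A^-10; d^6 = A^12 + 6*A^8 + 15*A^4 + 20 + 15*A^-4 + 6*A^-8 + A^-12.
  A^8 * (d^6) = A^20 + 6*A^16 + 15*A^12 + 20*A^8 + 15*A^4 + 6 + A^-4
  A^6 * (8*d^5) = -8*A^16 - 40*A^12 - 80*A^8 - 80*A^4 - 40 - 8*A^-4
  A^4 * (28*d^4) = 28*A^12 + 112*A^8 + 168*A^4 + 112 + 28*A^-4
  A^2 * (55*d^3 + d^5) = -A^12 - 60*A^8 - 175*A^4 - 175 - 60*A^-4 - A^-8
  A^0 * (65*d^2 + 5*d^4) = 5*A^8 + 85*A^4 + 160 + 85*A^-4 + 5*A^-8
  A^-2 * (46*d + 10*d^3) = -10*A^4 - 76 - 76*A^-4 - 10*A^-8
  A^-4 * (17 + 11*d^2) = 11 + 39*A^-4 + 11*A^-8
  A^-6 * (8*d) = -8*A^-4 - 8*A^-8
  A^-8 * (d^2) = A^-4 + 2*A^-8 + A^-12
Summing the groups: <K> = A^20 - 2*A^16 + 2*A^12 - 3*A^8 + 3*A^4 - 2 + 2*A^-4 - A^-8 + A^-12
Normalise by the writhe: (-A^3)^(-w) = (-A^3)^(4) = A^12, so f(A) = A^12 * <K> = A^32 - 2*A^28 + 2*A^24 - 3*A^20 + 3*A^16 - 2*A^12 + 2*A^8 - A^4 + 1.
Substitute A = t^(-1/4), i.e. A^e → t^(-e/4): V(t) = 1 - t^-1 + 2*t^-2 - 2*t^-3 + 3*t^-4 - 3*t^-5 + 2*t^-6 - 2*t^-7 + t^-8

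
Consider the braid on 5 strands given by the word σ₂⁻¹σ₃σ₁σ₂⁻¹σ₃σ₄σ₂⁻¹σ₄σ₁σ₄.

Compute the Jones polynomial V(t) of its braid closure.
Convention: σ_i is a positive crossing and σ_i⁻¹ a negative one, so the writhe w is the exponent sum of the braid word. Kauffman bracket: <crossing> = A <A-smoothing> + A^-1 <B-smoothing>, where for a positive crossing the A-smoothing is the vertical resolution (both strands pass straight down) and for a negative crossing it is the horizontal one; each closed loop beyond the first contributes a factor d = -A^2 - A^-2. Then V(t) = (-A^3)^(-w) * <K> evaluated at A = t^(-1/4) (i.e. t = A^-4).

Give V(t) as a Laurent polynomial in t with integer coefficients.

Braid: s2^-1 s3 s1 s2^-1 s3 s4 s2^-1 s4 s1 s4 on 5 strands, 10 crossings.
Writhe w = (#positive) - (#negative) = 7 - 3 = 4.
State-sum expansion of <K>. There are 2^10 = 1024 states.
For each crossing: s=0 is the vertical smoothing, s=1 horizontal. Crossing k contributes A^(sign_k * (1 - 2*s_k)); loop factor d = -A^2 - A^-2.
Tabulate the states by total A-exponent and number of loops L (A-exp: L × count):
  A^10: L=6 ×1
  A^8: L=5 ×10
  A^6: L=4 ×42, L=6 ×3
  A^4: L=3 ×95, L=5 ×24, L=7 ×1
  A^2: L=2 ×117, L=4 ×86, L=6 ×7
  A^0: L=1 ×63, L=3 ×157, L=5 ×32
  A^-2: L=2 ×120, L=4 ×87, L=6 ×3
  A^-4: L=3 ×99, L=5 ×21
  A^-6: L=4 ×43, L=6 ×2
  A^-8: L=5 ×10
  A^-10: L=6 ×1
Each group contributes A^e * Σ count * d^(L-1):
Powers of d = -A^2 - A^-2: d^2 = A^4 + 2 + A^-4; d^3 = -A^6 - 3*A^2 - 3*A^-2 - A^-6; d^4 = A^8 + 4*A^4 + 6 + 4*A^-4 + A^-8; d^5 = -A^10 - 5*A^6 - 10*A^2 - 10*A^-2 - 5*A^-6 - A^-10; d^6 = A^12 + 6*A^8 + 15*A^4 + 20 + 15*A^-4 + 6*A^-8 + A^-12.
  A^10 * (d^5) = -A^20 - 5*A^16 - 10*A^12 - 10*A^8 - 5*A^4 - 1
  A^8 * (10*d^4) = 10*A^16 + 40*A^12 + 60*A^8 + 40*A^4 + 10
  A^6 * (42*d^3 + 3*d^5) = -3*A^16 - 57*A^12 - 156*A^8 - 156*A^4 - 57 - 3*A^-4
  A^4 * (95*d^2 + 24*d^4 + d^6) = A^16 + 30*A^12 + 206*A^8 + 354*A^4 + 206 + 30*A^-4 + A^-8
  A^2 * (117*d + 86*d^3 + 7*d^5) = -7*A^12 - 121*A^8 - 445*A^4 - 445 - 121*A^-4 - 7*A^-8
  A^0 * (63 + 157*d^2 + 32*d^4) = 32*A^8 + 285*A^4 + 569 + 285*A^-4 + 32*A^-8
  A^-2 * (120*d + 87*d^3 + 3*d^5) = -3*A^8 - 102*A^4 - 411 - 411*A^-4 - 102*A^-8 - 3*A^-12
  A^-4 * (99*d^2 + 21*d^4) = 21*A^4 + 183 + 324*A^-4 + 183*A^-8 + 21*A^-12
  A^-6 * (43*d^3 + 2*d^5) = -2*A^4 - 53 - 149*A^-4 - 149*A^-8 - 53*A^-12 - 2*A^-16
  A^-8 * (10*d^4) = 10 + 40*A^-4 + 60*A^-8 + 40*A^-12 + 10*A^-16
  A^-10 * (d^5) = -1 - 5*A^-4 - 10*A^-8 - 10*A^-12 - 5*A^-16 - A^-20
Summing the groups: <K> = -A^20 + 3*A^16 - 4*A^12 + 8*A^8 - 10*A^4 + 10 - 10*A^-4 + 8*A^-8 - 5*A^-12 + 3*A^-16 - A^-20
Normalise by the writhe: (-A^3)^(-w) = (-A^3)^(-4) = A^-12, so f(A) = A^-12 * <K> = -A^8 + 3*A^4 - 4 + 8*A^-4 - 10*A^-8 + 10*A^-12 - 10*A^-16 + 8*A^-20 - 5*A^-24 + 3*A^-28 - A^-32.
Substitute A = t^(-1/4), i.e. A^e → t^(-e/4): V(t) = -t^8 + 3*t^7 - 5*t^6 + 8*t^5 - 10*t^4 + 10*t^3 - 10*t^2 + 8*t - 4 + 3*t^-1 - t^-2

Answer: -t^8 + 3*t^7 - 5*t^6 + 8*t^5 - 10*t^4 + 10*t^3 - 10*t^2 + 8*t - 4 + 3*t^-1 - t^-2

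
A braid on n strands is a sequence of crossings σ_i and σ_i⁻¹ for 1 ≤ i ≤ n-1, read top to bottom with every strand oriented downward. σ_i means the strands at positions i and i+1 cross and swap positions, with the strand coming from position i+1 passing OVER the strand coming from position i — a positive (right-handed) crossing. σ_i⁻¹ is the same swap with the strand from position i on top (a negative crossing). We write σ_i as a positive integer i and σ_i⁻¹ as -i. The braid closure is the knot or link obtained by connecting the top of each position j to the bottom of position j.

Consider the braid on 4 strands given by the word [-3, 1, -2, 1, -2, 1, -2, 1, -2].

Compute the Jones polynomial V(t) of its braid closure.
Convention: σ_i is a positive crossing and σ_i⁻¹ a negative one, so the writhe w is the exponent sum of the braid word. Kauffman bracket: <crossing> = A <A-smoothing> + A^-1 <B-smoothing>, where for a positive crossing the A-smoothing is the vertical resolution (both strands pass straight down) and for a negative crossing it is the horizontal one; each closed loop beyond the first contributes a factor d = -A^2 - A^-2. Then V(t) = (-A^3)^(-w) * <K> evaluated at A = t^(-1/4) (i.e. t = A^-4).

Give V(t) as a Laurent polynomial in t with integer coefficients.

Braid: s3^-1 s1 s2^-1 s1 s2^-1 s1 s2^-1 s1 s2^-1 on 4 strands, 9 crossings.
Writhe w = (#positive) - (#negative) = 4 - 5 = -1.
Enumerate smoothing states for the bracket polynomial. There are 2^9 = 512 states.
For each crossing: s=0 is the vertical smoothing, s=1 horizontal. Crossing k contributes A^(sign_k * (1 - 2*s_k)); loop factor d = -A^2 - A^-2.
Tabulate the states by total A-exponent and number of loops L (A-exp: L × count):
  A^9: L=5 ×1
  A^7: L=4 ×8, L=6 ×1
  A^5: L=3 ×28, L=5 ×8
  A^3: L=2 ×52, L=4 ×32
  A^1: L=1 ×45, L=3 ×77, L=5 ×4
  A^-1: L=2 ×97, L=4 ×29
  A^-3: L=3 ×80, L=5 ×4
  A^-5: L=4 ×36
  A^-7: L=5 ×9
  A^-9: L=6 ×1
Each group contributes A^e * Σ count * d^(L-1):
Powers of d = -A^2 - A^-2: d^2 = A^4 + 2 + A^-4; d^3 = -A^6 - 3*A^2 - 3*A^-2 - A^-6; d^4 = A^8 + 4*A^4 + 6 + 4*A^-4 + A^-8; d^5 = -A^10 - 5*A^6 - 10*A^2 - 10*A^-2 - 5*A^-6 - A^-10.
  A^9 * (d^4) = A^17 + 4*A^13 + 6*A^9 + 4*A^5 + A
  A^7 * (8*d^3 + d^5) = -A^17 - 13*A^13 - 34*A^9 - 34*A^5 - 13*A - A^-3
  A^5 * (28*d^2 + 8*d^4) = 8*A^13 + 60*A^9 + 104*A^5 + 60*A + 8*A^-3
  A^3 * (52*d + 32*d^3) = -32*A^9 - 148*A^5 - 148*A - 32*A^-3
  A^1 * (45 + 77*d^2 + 4*d^4) = 4*A^9 + 93*A^5 + 223*A + 93*A^-3 + 4*A^-7
  A^-1 * (97*d + 29*d^3) = -29*A^5 - 184*A - 184*A^-3 - 29*A^-7
  A^-3 * (80*d^2 + 4*d^4) = 4*A^5 + 96*A + 184*A^-3 + 96*A^-7 + 4*A^-11
  A^-5 * (36*d^3) = -36*A - 108*A^-3 - 108*A^-7 - 36*A^-11
  A^-7 * (9*d^4) = 9*A + 36*A^-3 + 54*A^-7 + 36*A^-11 + 9*A^-15
  A^-9 * (d^5) = -A - 5*A^-3 - 10*A^-7 - 10*A^-11 - 5*A^-15 - A^-19
Summing the groups: <K> = -A^13 + 4*A^9 - 6*A^5 + 7*A - 9*A^-3 + 7*A^-7 - 6*A^-11 + 4*A^-15 - A^-19
Normalise by the writhe: (-A^3)^(-w) = (-A^3)^(1) = -A^3, so f(A) = -A^3 * <K> = A^16 - 4*A^12 + 6*A^8 - 7*A^4 + 9 - 7*A^-4 + 6*A^-8 - 4*A^-12 + A^-16.
Substitute A = t^(-1/4), i.e. A^e → t^(-e/4): V(t) = t^4 - 4*t^3 + 6*t^2 - 7*t + 9 - 7*t^-1 + 6*t^-2 - 4*t^-3 + t^-4

Answer: t^4 - 4*t^3 + 6*t^2 - 7*t + 9 - 7*t^-1 + 6*t^-2 - 4*t^-3 + t^-4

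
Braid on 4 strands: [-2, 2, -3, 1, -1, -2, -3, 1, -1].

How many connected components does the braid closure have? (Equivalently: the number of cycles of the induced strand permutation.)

Track the strand permutation on 4 strands, starting from identity.
  step 1: s2^-1 swaps positions 2,3 -> [1 3 2 4]
  step 2: s2 swaps positions 2,3 -> [1 2 3 4]
  step 3: s3^-1 swaps positions 3,4 -> [1 2 4 3]
  step 4: s1 swaps positions 1,2 -> [2 1 4 3]
  step 5: s1^-1 swaps positions 1,2 -> [1 2 4 3]
  step 6: s2^-1 swaps positions 2,3 -> [1 4 2 3]
  step 7: s3^-1 swaps positions 3,4 -> [1 4 3 2]
  step 8: s1 swaps positions 1,2 -> [4 1 3 2]
  step 9: s1^-1 swaps positions 1,2 -> [1 4 3 2]
Final permutation (position -> original strand): [1 4 3 2]
Closure components = cycle count of this permutation = 3.

Answer: 3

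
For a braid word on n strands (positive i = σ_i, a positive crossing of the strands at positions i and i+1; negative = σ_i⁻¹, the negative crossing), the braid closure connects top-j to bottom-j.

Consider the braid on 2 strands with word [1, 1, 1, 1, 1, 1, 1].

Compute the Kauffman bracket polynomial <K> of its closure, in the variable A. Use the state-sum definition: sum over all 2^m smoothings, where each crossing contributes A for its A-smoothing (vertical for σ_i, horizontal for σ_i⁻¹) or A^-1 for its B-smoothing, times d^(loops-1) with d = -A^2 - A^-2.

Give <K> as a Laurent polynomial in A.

-A^9 - A + A^-3 - A^-7 + A^-11 - A^-15 + A^-19

Derivation:
Braid: s1 s1 s1 s1 s1 s1 s1 on 2 strands, 7 crossings.
Writhe w = (#positive) - (#negative) = 7 - 0 = 7.
State-sum expansion of <K>. There are 2^7 = 128 states.
For each crossing: s=0 is the vertical smoothing, s=1 horizontal. Crossing k contributes A^(sign_k * (1 - 2*s_k)); loop factor d = -A^2 - A^-2.
Tabulate the states by total A-exponent and number of loops L (A-exp: L × count):
  A^7: L=2 ×1
  A^5: L=1 ×7
  A^3: L=2 ×21
  A^1: L=3 ×35
  A^-1: L=4 ×35
  A^-3: L=5 ×21
  A^-5: L=6 ×7
  A^-7: L=7 ×1
Each group contributes A^e * Σ count * d^(L-1):
Powers of d = -A^2 - A^-2: d^2 = A^4 + 2 + A^-4; d^3 = -A^6 - 3*A^2 - 3*A^-2 - A^-6; d^4 = A^8 + 4*A^4 + 6 + 4*A^-4 + A^-8; d^5 = -A^10 - 5*A^6 - 10*A^2 - 10*A^-2 - 5*A^-6 - A^-10; d^6 = A^12 + 6*A^8 + 15*A^4 + 20 + 15*A^-4 + 6*A^-8 + A^-12.
  A^7 * (d) = -A^9 - A^5
  A^5 * (7) = 7*A^5
  A^3 * (21*d) = -21*A^5 - 21*A
  A^1 * (35*d^2) = 35*A^5 + 70*A + 35*A^-3
  A^-1 * (35*d^3) = -35*A^5 - 105*A - 105*A^-3 - 35*A^-7
  A^-3 * (21*d^4) = 21*A^5 + 84*A + 126*A^-3 + 84*A^-7 + 21*A^-11
  A^-5 * (7*d^5) = -7*A^5 - 35*A - 70*A^-3 - 70*A^-7 - 35*A^-11 - 7*A^-15
  A^-7 * (d^6) = A^5 + 6*A + 15*A^-3 + 20*A^-7 + 15*A^-11 + 6*A^-15 + A^-19
Summing the groups: <K> = -A^9 - A + A^-3 - A^-7 + A^-11 - A^-15 + A^-19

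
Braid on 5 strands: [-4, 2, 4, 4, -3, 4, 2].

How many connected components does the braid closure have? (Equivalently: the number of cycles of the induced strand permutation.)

4

Derivation:
Track the strand permutation on 5 strands, starting from identity.
  step 1: s4^-1 swaps positions 4,5 -> [1 2 3 5 4]
  step 2: s2 swaps positions 2,3 -> [1 3 2 5 4]
  step 3: s4 swaps positions 4,5 -> [1 3 2 4 5]
  step 4: s4 swaps positions 4,5 -> [1 3 2 5 4]
  step 5: s3^-1 swaps positions 3,4 -> [1 3 5 2 4]
  step 6: s4 swaps positions 4,5 -> [1 3 5 4 2]
  step 7: s2 swaps positions 2,3 -> [1 5 3 4 2]
Final permutation (position -> original strand): [1 5 3 4 2]
Closure components = cycle count of this permutation = 4.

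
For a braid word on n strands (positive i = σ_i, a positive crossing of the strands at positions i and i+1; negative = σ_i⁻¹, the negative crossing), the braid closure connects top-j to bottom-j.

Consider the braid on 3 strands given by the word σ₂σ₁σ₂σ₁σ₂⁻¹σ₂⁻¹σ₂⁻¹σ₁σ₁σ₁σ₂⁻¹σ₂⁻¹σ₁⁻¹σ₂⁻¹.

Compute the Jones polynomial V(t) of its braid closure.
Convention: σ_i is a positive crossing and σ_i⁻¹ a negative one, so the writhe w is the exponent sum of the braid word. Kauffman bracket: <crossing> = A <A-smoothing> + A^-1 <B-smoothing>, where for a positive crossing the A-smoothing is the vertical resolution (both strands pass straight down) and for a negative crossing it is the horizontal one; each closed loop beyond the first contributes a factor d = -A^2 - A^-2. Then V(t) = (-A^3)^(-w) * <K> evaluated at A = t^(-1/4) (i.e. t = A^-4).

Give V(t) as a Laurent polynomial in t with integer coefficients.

t^4 - 2*t^3 + 3*t^2 - 4*t + 5 - 4*t^-1 + 3*t^-2 - 2*t^-3 + t^-4

Derivation:
The presented braid s2 s1 s2 s1 s2^-1 s2^-1 s2^-1 s1 s1 s1 s2^-1 s2^-1 s1^-1 s2^-1 on 3 strands reduces by inverse Markov moves (closure unchanged at each step):
  Deconjugate: the word is γ·β·γ⁻¹ with γ = s2 s1 (prefix) and γ⁻¹ = s1^-1 s2^-1 (suffix); strip both.
  Deconjugate: the word is γ·β·γ⁻¹ with γ = s2 (prefix) and γ⁻¹ = s2^-1 (suffix); strip both.
Reduced to β = s1 s2^-1 s2^-1 s2^-1 s1 s1 s1 s2^-1 on 3 strands, 8 crossings.
Compute on β:
Braid: s1 s2^-1 s2^-1 s2^-1 s1 s1 s1 s2^-1 on 3 strands, 8 crossings.
Writhe w = (#positive) - (#negative) = 4 - 4 = 0.
Computing the Kauffman bracket via state sum. There are 2^8 = 256 states.
Each crossing splits two ways (0=vertical, 1=horizontal). The state's weight is A^(#A-smoothings - #B-smoothings) * d^(loops - 1).
Tabulate the states by total A-exponent and number of loops L (A-exp: L × count):
  A^8: L=5 ×1
  A^6: L=4 ×8
  A^4: L=3 ×25, L=5 ×3
  A^2: L=2 ×37, L=4 ×18, L=6 ×1
  A^0: L=1 ×25, L=3 ×37, L=5 ×8
  A^-2: L=2 ×37, L=4 ×18, L=6 ×1
  A^-4: L=3 ×25, L=5 ×3
  A^-6: L=4 ×8
  A^-8: L=5 ×1
Each group contributes A^e * Σ count * d^(L-1):
Powers of d = -A^2 - A^-2: d^2 = A^4 + 2 + A^-4; d^3 = -A^6 - 3*A^2 - 3*A^-2 - A^-6; d^4 = A^8 + 4*A^4 + 6 + 4*A^-4 + A^-8; d^5 = -A^10 - 5*A^6 - 10*A^2 - 10*A^-2 - 5*A^-6 - A^-10.
  A^8 * (d^4) = A^16 + 4*A^12 + 6*A^8 + 4*A^4 + 1
  A^6 * (8*d^3) = -8*A^12 - 24*A^8 - 24*A^4 - 8
  A^4 * (25*d^2 + 3*d^4) = 3*A^12 + 37*A^8 + 68*A^4 + 37 + 3*A^-4
  A^2 * (37*d + 18*d^3 + d^5) = -A^12 - 23*A^8 - 101*A^4 - 101 - 23*A^-4 - A^-8
  A^0 * (25 + 37*d^2 + 8*d^4) = 8*A^8 + 69*A^4 + 147 + 69*A^-4 + 8*A^-8
  A^-2 * (37*d + 18*d^3 + d^5) = -A^8 - 23*A^4 - 101 - 101*A^-4 - 23*A^-8 - A^-12
  A^-4 * (25*d^2 + 3*d^4) = 3*A^4 + 37 + 68*A^-4 + 37*A^-8 + 3*A^-12
  A^-6 * (8*d^3) = -8 - 24*A^-4 - 24*A^-8 - 8*A^-12
  A^-8 * (d^4) = 1 + 4*A^-4 + 6*A^-8 + 4*A^-12 + A^-16
Summing the groups: <K> = A^16 - 2*A^12 + 3*A^8 - 4*A^4 + 5 - 4*A^-4 + 3*A^-8 - 2*A^-12 + A^-16
Normalise by the writhe: (-A^3)^(-w) = (-A^3)^(0) = 1, so f(A) = 1 * <K> = A^16 - 2*A^12 + 3*A^8 - 4*A^4 + 5 - 4*A^-4 + 3*A^-8 - 2*A^-12 + A^-16.
Substitute A = t^(-1/4), i.e. A^e → t^(-e/4): V(t) = t^4 - 2*t^3 + 3*t^2 - 4*t + 5 - 4*t^-1 + 3*t^-2 - 2*t^-3 + t^-4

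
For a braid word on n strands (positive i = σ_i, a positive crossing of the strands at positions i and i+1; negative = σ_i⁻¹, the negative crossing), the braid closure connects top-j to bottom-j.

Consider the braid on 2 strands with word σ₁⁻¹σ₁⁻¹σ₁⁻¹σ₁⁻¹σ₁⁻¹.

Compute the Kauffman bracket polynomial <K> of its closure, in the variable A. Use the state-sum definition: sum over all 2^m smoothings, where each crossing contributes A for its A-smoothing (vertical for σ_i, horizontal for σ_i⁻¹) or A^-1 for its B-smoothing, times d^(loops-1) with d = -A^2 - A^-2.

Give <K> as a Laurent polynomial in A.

Braid: s1^-1 s1^-1 s1^-1 s1^-1 s1^-1 on 2 strands, 5 crossings.
Writhe w = (#positive) - (#negative) = 0 - 5 = -5.
State-sum expansion of <K>. There are 2^5 = 32 states.
For each crossing: s=0 is the vertical smoothing, s=1 horizontal. Crossing k contributes A^(sign_k * (1 - 2*s_k)); loop factor d = -A^2 - A^-2.
  state 00000: A-exp=-5, loops=2, term = A^-5 * d^1
  state 00001: A-exp=-3, loops=1, term = A^-3 * d^0
  state 00010: A-exp=-3, loops=1, term = A^-3 * d^0
  state 00011: A-exp=-1, loops=2, term = A^-1 * d^1
  state 00100: A-exp=-3, loops=1, term = A^-3 * d^0
  state 00101: A-exp=-1, loops=2, term = A^-1 * d^1
  state 00110: A-exp=-1, loops=2, term = A^-1 * d^1
  state 00111: A-exp=+1, loops=3, term = A^1 * d^2
  state 01000: A-exp=-3, loops=1, term = A^-3 * d^0
  state 01001: A-exp=-1, loops=2, term = A^-1 * d^1
  state 01010: A-exp=-1, loops=2, term = A^-1 * d^1
  state 01011: A-exp=+1, loops=3, term = A^1 * d^2
  state 01100: A-exp=-1, loops=2, term = A^-1 * d^1
  state 01101: A-exp=+1, loops=3, term = A^1 * d^2
  state 01110: A-exp=+1, loops=3, term = A^1 * d^2
  state 01111: A-exp=+3, loops=4, term = A^3 * d^3
  state 10000: A-exp=-3, loops=1, term = A^-3 * d^0
  state 10001: A-exp=-1, loops=2, term = A^-1 * d^1
  state 10010: A-exp=-1, loops=2, term = A^-1 * d^1
  state 10011: A-exp=+1, loops=3, term = A^1 * d^2
  state 10100: A-exp=-1, loops=2, term = A^-1 * d^1
  state 10101: A-exp=+1, loops=3, term = A^1 * d^2
  state 10110: A-exp=+1, loops=3, term = A^1 * d^2
  state 10111: A-exp=+3, loops=4, term = A^3 * d^3
  state 11000: A-exp=-1, loops=2, term = A^-1 * d^1
  state 11001: A-exp=+1, loops=3, term = A^1 * d^2
  state 11010: A-exp=+1, loops=3, term = A^1 * d^2
  state 11011: A-exp=+3, loops=4, term = A^3 * d^3
  state 11100: A-exp=+1, loops=3, term = A^1 * d^2
  state 11101: A-exp=+3, loops=4, term = A^3 * d^3
  state 11110: A-exp=+3, loops=4, term = A^3 * d^3
  state 11111: A-exp=+5, loops=5, term = A^5 * d^4
Collect the terms by A-exponent (count of states per loop number):
Powers of d = -A^2 - A^-2: d^2 = A^4 + 2 + A^-4; d^3 = -A^6 - 3*A^2 - 3*A^-2 - A^-6; d^4 = A^8 + 4*A^4 + 6 + 4*A^-4 + A^-8.
  A^5 * (d^4) = A^13 + 4*A^9 + 6*A^5 + 4*A + A^-3
  A^3 * (5*d^3) = -5*A^9 - 15*A^5 - 15*A - 5*A^-3
  A^1 * (10*d^2) = 10*A^5 + 20*A + 10*A^-3
  A^-1 * (10*d) = -10*A - 10*A^-3
  A^-3 * (5) = 5*A^-3
  A^-5 * (d) = -A^-3 - A^-7
Summing the groups: <K> = A^13 - A^9 + A^5 - A - A^-7

Answer: A^13 - A^9 + A^5 - A - A^-7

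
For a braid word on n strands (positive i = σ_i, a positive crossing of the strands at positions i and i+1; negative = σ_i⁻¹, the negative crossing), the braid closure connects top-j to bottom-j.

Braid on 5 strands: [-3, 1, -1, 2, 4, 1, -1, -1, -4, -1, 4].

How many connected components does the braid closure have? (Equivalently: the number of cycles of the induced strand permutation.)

Track the strand permutation on 5 strands, starting from identity.
  step 1: s3^-1 swaps positions 3,4 -> [1 2 4 3 5]
  step 2: s1 swaps positions 1,2 -> [2 1 4 3 5]
  step 3: s1^-1 swaps positions 1,2 -> [1 2 4 3 5]
  step 4: s2 swaps positions 2,3 -> [1 4 2 3 5]
  step 5: s4 swaps positions 4,5 -> [1 4 2 5 3]
  step 6: s1 swaps positions 1,2 -> [4 1 2 5 3]
  step 7: s1^-1 swaps positions 1,2 -> [1 4 2 5 3]
  step 8: s1^-1 swaps positions 1,2 -> [4 1 2 5 3]
  step 9: s4^-1 swaps positions 4,5 -> [4 1 2 3 5]
  step 10: s1^-1 swaps positions 1,2 -> [1 4 2 3 5]
  step 11: s4 swaps positions 4,5 -> [1 4 2 5 3]
Final permutation (position -> original strand): [1 4 2 5 3]
Closure components = cycle count of this permutation = 2.

Answer: 2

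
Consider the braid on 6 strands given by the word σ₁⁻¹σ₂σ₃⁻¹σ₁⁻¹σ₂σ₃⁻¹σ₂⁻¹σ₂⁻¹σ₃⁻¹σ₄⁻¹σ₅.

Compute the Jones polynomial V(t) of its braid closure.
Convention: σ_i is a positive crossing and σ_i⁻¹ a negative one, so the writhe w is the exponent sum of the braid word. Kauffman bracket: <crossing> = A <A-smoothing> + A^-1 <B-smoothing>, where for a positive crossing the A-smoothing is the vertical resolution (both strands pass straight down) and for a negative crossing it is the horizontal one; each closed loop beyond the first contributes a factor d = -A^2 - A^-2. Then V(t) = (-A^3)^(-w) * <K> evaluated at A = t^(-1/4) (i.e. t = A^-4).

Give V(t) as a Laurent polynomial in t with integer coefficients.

2*t^-1 - 3*t^-2 + 4*t^-3 - 4*t^-4 + 4*t^-5 - 3*t^-6 + 2*t^-7 - t^-8

Derivation:
The presented braid s1^-1 s2 s3^-1 s1^-1 s2 s3^-1 s2^-1 s2^-1 s3^-1 s4^-1 s5 on 6 strands reduces by inverse Markov moves (closure unchanged at each step):
  Destabilize: the word has the form β·s5 where s5 occurs only as the final letter (β ∈ B_5); drop it and the last strand → 5 strands.
  Destabilize: the word has the form β·s4^-1 where s4^-1 occurs only as the final letter (β ∈ B_4); drop it and the last strand → 4 strands.
Reduced to β = s1^-1 s2 s3^-1 s1^-1 s2 s3^-1 s2^-1 s2^-1 s3^-1 on 4 strands, 9 crossings.
Compute on β:
Braid: s1^-1 s2 s3^-1 s1^-1 s2 s3^-1 s2^-1 s2^-1 s3^-1 on 4 strands, 9 crossings.
Writhe w = (#positive) - (#negative) = 2 - 7 = -5.
Computing the Kauffman bracket via state sum. There are 2^9 = 512 states.
For each crossing: s=0 is the vertical smoothing, s=1 horizontal. Crossing k contributes A^(sign_k * (1 - 2*s_k)); loop factor d = -A^2 - A^-2.
Tabulate the states by total A-exponent and number of loops L (A-exp: L × count):
  A^9: L=5 ×1
  A^7: L=4 ×9
  A^5: L=3 ×33, L=5 ×3
  A^3: L=2 ×59, L=4 ×25
  A^1: L=1 ×42, L=3 ×80, L=5 ×4
  A^-1: L=2 ×93, L=4 ×33
  A^-3: L=1 ×19, L=3 ×58, L=5 ×7
  A^-5: L=2 ×19, L=4 ×16, L=6 ×1
  A^-7: L=3 ×7, L=5 ×2
  A^-9: L=4 ×1
Each group contributes A^e * Σ count * d^(L-1):
Powers of d = -A^2 - A^-2: d^2 = A^4 + 2 + A^-4; d^3 = -A^6 - 3*A^2 - 3*A^-2 - A^-6; d^4 = A^8 + 4*A^4 + 6 + 4*A^-4 + A^-8; d^5 = -A^10 - 5*A^6 - 10*A^2 - 10*A^-2 - 5*A^-6 - A^-10.
  A^9 * (d^4) = A^17 + 4*A^13 + 6*A^9 + 4*A^5 + A
  A^7 * (9*d^3) = -9*A^13 - 27*A^9 - 27*A^5 - 9*A
  A^5 * (33*d^2 + 3*d^4) = 3*A^13 + 45*A^9 + 84*A^5 + 45*A + 3*A^-3
  A^3 * (59*d + 25*d^3) = -25*A^9 - 134*A^5 - 134*A - 25*A^-3
  A^1 * (42 + 80*d^2 + 4*d^4) = 4*A^9 + 96*A^5 + 226*A + 96*A^-3 + 4*A^-7
  A^-1 * (93*d + 33*d^3) = -33*A^5 - 192*A - 192*A^-3 - 33*A^-7
  A^-3 * (19 + 58*d^2 + 7*d^4) = 7*A^5 + 86*A + 177*A^-3 + 86*A^-7 + 7*A^-11
  A^-5 * (19*d + 16*d^3 + d^5) = -A^5 - 21*A - 77*A^-3 - 77*A^-7 - 21*A^-11 - A^-15
  A^-7 * (7*d^2 + 2*d^4) = 2*A + 15*A^-3 + 26*A^-7 + 15*A^-11 + 2*A^-15
  A^-9 * (d^3) = -A^-3 - 3*A^-7 - 3*A^-11 - A^-15
Summing the groups: <K> = A^17 - 2*A^13 + 3*A^9 - 4*A^5 + 4*A - 4*A^-3 + 3*A^-7 - 2*A^-11
Normalise by the writhe: (-A^3)^(-w) = (-A^3)^(5) = -A^15, so f(A) = -A^15 * <K> = -A^32 + 2*A^28 - 3*A^24 + 4*A^20 - 4*A^16 + 4*A^12 - 3*A^8 + 2*A^4.
Substitute A = t^(-1/4), i.e. A^e → t^(-e/4): V(t) = 2*t^-1 - 3*t^-2 + 4*t^-3 - 4*t^-4 + 4*t^-5 - 3*t^-6 + 2*t^-7 - t^-8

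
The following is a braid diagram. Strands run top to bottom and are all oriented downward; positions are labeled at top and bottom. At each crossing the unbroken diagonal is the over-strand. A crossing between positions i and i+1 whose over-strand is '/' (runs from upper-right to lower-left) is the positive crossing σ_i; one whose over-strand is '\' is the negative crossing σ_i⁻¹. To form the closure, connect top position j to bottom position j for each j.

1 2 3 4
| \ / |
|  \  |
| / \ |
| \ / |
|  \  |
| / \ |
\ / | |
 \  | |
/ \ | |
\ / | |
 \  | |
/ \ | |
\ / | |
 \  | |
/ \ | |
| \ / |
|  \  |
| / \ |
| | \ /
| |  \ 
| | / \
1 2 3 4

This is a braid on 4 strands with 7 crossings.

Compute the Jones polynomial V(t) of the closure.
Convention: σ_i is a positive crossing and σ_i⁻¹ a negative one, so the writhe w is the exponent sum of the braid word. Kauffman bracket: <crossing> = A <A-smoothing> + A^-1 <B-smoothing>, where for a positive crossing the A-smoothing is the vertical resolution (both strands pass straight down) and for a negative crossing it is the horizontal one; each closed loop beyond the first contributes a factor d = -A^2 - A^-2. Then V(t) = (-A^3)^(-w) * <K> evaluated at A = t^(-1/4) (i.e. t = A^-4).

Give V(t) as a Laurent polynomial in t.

Reading the diagram top to bottom ('/'-over between positions i,i+1 = s_i, '\'-over = s_i^-1): braid word = s2^-1 s2^-1 s1^-1 s1^-1 s1^-1 s2^-1 s3^-1.
The presented braid s2^-1 s2^-1 s1^-1 s1^-1 s1^-1 s2^-1 s3^-1 on 4 strands reduces by inverse Markov moves (closure unchanged at each step):
  Destabilize: the word has the form β·s3^-1 where s3^-1 occurs only as the final letter (β ∈ B_3); drop it and the last strand → 3 strands.
Reduced to β = s2^-1 s2^-1 s1^-1 s1^-1 s1^-1 s2^-1 on 3 strands, 6 crossings.
Compute on β:
Braid: s2^-1 s2^-1 s1^-1 s1^-1 s1^-1 s2^-1 on 3 strands, 6 crossings.
Writhe w = (#positive) - (#negative) = 0 - 6 = -6.
Enumerate smoothing states for the bracket polynomial. There are 2^6 = 64 states.
Each crossing splits two ways (0=vertical, 1=horizontal). The state's weight is A^(#A-smoothings - #B-smoothings) * d^(loops - 1).
Tabulate the states by total A-exponent and number of loops L (A-exp: L × count):
  A^6: L=5 ×1
  A^4: L=4 ×6
  A^2: L=3 ×15
  A^0: L=2 ×18, L=4 ×2
  A^-2: L=1 ×9, L=3 ×6
  A^-4: L=2 ×6
  A^-6: L=3 ×1
Each group contributes A^e * Σ count * d^(L-1):
Powers of d = -A^2 - A^-2: d^2 = A^4 + 2 + A^-4; d^3 = -A^6 - 3*A^2 - 3*A^-2 - A^-6; d^4 = A^8 + 4*A^4 + 6 + 4*A^-4 + A^-8.
  A^6 * (d^4) = A^14 + 4*A^10 + 6*A^6 + 4*A^2 + A^-2
  A^4 * (6*d^3) = -6*A^10 - 18*A^6 - 18*A^2 - 6*A^-2
  A^2 * (15*d^2) = 15*A^6 + 30*A^2 + 15*A^-2
  A^0 * (18*d + 2*d^3) = -2*A^6 - 24*A^2 - 24*A^-2 - 2*A^-6
  A^-2 * (9 + 6*d^2) = 6*A^2 + 21*A^-2 + 6*A^-6
  A^-4 * (6*d) = -6*A^-2 - 6*A^-6
  A^-6 * (d^2) = A^-2 + 2*A^-6 + A^-10
Summing the groups: <K> = A^14 - 2*A^10 + A^6 - 2*A^2 + 2*A^-2 + A^-10
Normalise by the writhe: (-A^3)^(-w) = (-A^3)^(6) = A^18, so f(A) = A^18 * <K> = A^32 - 2*A^28 + A^24 - 2*A^20 + 2*A^16 + A^8.
Substitute A = t^(-1/4), i.e. A^e → t^(-e/4): V(t) = t^-2 + 2*t^-4 - 2*t^-5 + t^-6 - 2*t^-7 + t^-8

Answer: t^-2 + 2*t^-4 - 2*t^-5 + t^-6 - 2*t^-7 + t^-8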